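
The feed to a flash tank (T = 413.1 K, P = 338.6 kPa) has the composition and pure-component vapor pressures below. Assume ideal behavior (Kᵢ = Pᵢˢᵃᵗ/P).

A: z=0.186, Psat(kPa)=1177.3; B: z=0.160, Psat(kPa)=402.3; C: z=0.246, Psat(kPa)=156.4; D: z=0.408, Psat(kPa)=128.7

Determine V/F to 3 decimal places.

Raoult's law: Kᵢ = Pᵢˢᵃᵗ/P = Pᵢˢᵃᵗ/338.6.
  K_A = 1177.3/338.6 = 3.47696, K_B = 402.3/338.6 = 1.18813, K_C = 156.4/338.6 = 0.46190, K_D = 128.7/338.6 = 0.38009
Iterate (Newton) starting at V/F = 0.33:
  V/F = 0.330: g = -0.1971, g' = -0.704 → V/F = 0.050
  V/F = 0.050: g = 0.0428, g' = -1.152 → V/F = 0.087
  V/F = 0.087: g = 0.0023, g' = -1.031 → V/F = 0.089
Converged at V/F = 0.089.

V/F = 0.089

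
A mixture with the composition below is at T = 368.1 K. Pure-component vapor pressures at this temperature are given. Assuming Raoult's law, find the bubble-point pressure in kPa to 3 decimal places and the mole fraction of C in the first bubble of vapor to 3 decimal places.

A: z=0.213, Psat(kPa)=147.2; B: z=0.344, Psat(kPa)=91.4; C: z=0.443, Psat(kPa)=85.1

At the bubble point ψ → 0, so ΣzᵢKᵢ = 1 with Kᵢ = Pᵢˢᵃᵗ/P ⇒ P = ΣzᵢPᵢˢᵃᵗ.
P = 0.213·147.2 + 0.344·91.4 + 0.443·85.1 = 100.495 kPa
yᵢ = zᵢPᵢˢᵃᵗ/P ⇒ y_C = 0.443·85.1/100.495 = 0.375

Pbub = 100.495 kPa, y_C = 0.375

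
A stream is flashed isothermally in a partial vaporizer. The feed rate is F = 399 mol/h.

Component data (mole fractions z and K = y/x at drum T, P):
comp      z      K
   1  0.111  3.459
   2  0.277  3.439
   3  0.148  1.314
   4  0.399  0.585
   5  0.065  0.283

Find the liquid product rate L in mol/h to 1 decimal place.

Newton iteration, β⁰ = 0.5:
  β = 0.500: g = 0.1854, g' = -0.671 → β = 0.776
  β = 0.776: g = 0.0153, g' = -0.605 → β = 0.802
  β = 0.802: g = -0.0001, g' = -0.613 → β = 0.801
Converged at β = 0.801.
Then V = β·F = 0.8014·399 = 319.8 mol/h and L = F − V = 79.2 mol/h.

L = 79.2 mol/h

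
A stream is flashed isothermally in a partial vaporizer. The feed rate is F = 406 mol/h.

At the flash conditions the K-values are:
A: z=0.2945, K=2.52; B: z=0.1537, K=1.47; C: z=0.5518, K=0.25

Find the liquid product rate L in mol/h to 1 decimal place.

Material balance + equilibrium reduce to Σ zᵢ(Kᵢ−1)/(1+ψ(Kᵢ−1)) = 0.
Feasibility: ΣzᵢKᵢ = 1.1060, Σzᵢ/Kᵢ = 2.4286 — both > 1, two phases present.
Newton–Raphson from ψ = 0.5:
  ψ = 0.5000: g = -0.34933, g' = -1.0365 → ψ = 0.1630
  ψ = 0.1630: g = -0.04562, g' = -0.8692 → ψ = 0.1105
  ψ = 0.1105: g = 0.00070, g' = -0.8985 → ψ = 0.1113
Converged at ψ = 0.1113.
Then V = ψ·F = 0.1113·406 = 45.2 mol/h and L = F − V = 360.8 mol/h.

L = 360.8 mol/h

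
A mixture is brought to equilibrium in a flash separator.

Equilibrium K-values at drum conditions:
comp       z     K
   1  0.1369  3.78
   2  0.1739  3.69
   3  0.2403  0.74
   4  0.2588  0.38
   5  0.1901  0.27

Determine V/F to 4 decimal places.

V/F = 0.3234

Material balance + equilibrium reduce to Σ zᵢ(Kᵢ−1)/(1+V/F(Kᵢ−1)) = 0.
g(0) = ΣzᵢKᵢ − 1 = 0.4867 and g(1) = 1 − Σzᵢ/Kᵢ = -0.7932, so a root lies in (0, 1).
Newton iteration, V/F⁰ = 0.54:
  V/F = 0.5400: g = -0.20008, g' = -0.9012 → V/F = 0.3180
  V/F = 0.3180: g = 0.00545, g' = -1.0091 → V/F = 0.3234
Converged at V/F = 0.3234.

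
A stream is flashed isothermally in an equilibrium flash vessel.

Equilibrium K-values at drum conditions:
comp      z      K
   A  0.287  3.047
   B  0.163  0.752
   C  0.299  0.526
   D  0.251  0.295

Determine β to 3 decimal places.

β = 0.214

Iterate (Newton) starting at β = 0.41:
  β = 0.410: g = -0.1504, g' = -0.718 → β = 0.201
  β = 0.201: g = 0.0112, g' = -0.867 → β = 0.214
Converged at β = 0.214.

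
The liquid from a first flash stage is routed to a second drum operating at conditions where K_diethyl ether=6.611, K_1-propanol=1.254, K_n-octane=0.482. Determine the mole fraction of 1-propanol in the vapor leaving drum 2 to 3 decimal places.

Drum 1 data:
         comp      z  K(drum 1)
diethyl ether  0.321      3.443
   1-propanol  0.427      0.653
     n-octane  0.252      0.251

y_1-propanol (drum 2) = 0.511

Drum 1:
Material balance + equilibrium reduce to Σ zᵢ(Kᵢ−1)/(1+ψ₁(Kᵢ−1)) = 0.
Feasibility: ΣzᵢKᵢ = 1.447, Σzᵢ/Kᵢ = 1.751 — both > 1, two phases present.
Newton iteration, ψ₁⁰ = 0.5:
  ψ₁ = 0.500: g = -0.1280, g' = -0.825 → ψ₁ = 0.345
  ψ₁ = 0.345: g = 0.0029, g' = -0.888 → ψ₁ = 0.348
Converged at ψ₁ = 0.348.
Drum-1 compositions:
  diethyl ether: x = 0.173, y = 0.597
  1-propanol: x = 0.486, y = 0.317
  n-octane: x = 0.341, y = 0.086
Drum-2 feed = drum-1 liquid: z₂ = (0.1735, 0.4857, 0.3409).
Drum 2:
Rachford–Rice: g(ψ₂) = Σ zᵢ(Kᵢ−1)/(1+ψ₂(Kᵢ−1)) = 0.
Check two-phase: ΣzᵢKᵢ = 1.920 > 1 and Σzᵢ/Kᵢ = 1.121 > 1, so g(0) = 0.920 > 0 and g(1) = -0.121 < 0.
Newton–Raphson from ψ₂ = 0.64:
  ψ₂ = 0.640: g = 0.0540, g' = -0.487 → ψ₂ = 0.751
  ψ₂ = 0.751: g = 0.0014, g' = -0.468 → ψ₂ = 0.754
Converged at ψ₂ = 0.754.
  diethyl ether: x = 0.033, y = 0.219
  1-propanol: x = 0.408, y = 0.511
  n-octane: x = 0.559, y = 0.270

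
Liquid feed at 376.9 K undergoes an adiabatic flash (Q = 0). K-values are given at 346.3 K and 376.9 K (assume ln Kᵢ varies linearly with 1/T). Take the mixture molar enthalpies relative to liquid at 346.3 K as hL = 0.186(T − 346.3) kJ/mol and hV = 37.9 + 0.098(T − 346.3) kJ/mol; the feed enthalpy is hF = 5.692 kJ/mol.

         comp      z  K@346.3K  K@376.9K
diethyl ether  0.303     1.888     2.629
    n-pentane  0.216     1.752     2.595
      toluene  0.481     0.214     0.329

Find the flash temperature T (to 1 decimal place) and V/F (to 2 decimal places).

T = 349.4 K, V/F = 0.14

Adiabatic flash: solve Rachford–Rice at each trial T, then check hF = ψ·hV(T) + (1−ψ)·hL(T).
  T = 346.3 K: K = (1.888, 1.752, 0.214), RR gives ψ = 0.082, H_out = 3.090 kJ/mol
  T = 376.9 K: K = (2.629, 2.595, 0.329), RR gives ψ = 0.476, H_out = 22.436 kJ/mol
  T = 361.6 K: K = (2.244, 2.150, 0.268), RR gives ψ = 0.309, H_out = 14.153 kJ/mol
  T = 354.0 K: K = (2.063, 1.946, 0.240), RR gives ψ = 0.209, H_out = 9.199 kJ/mol
  T = 350.1 K: K = (1.973, 1.846, 0.227), RR gives ψ = 0.148, H_out = 6.279 kJ/mol
  T = 348.2 K: K = (1.930, 1.799, 0.220), RR gives ψ = 0.116, H_out = 4.733 kJ/mol
Linear interpolation between T = 348.2 (H_out = 4.733) and T = 350.1 (H_out = 6.279) on hF = 5.692 gives T ≈ 349.4 K, at which ψ = 0.14.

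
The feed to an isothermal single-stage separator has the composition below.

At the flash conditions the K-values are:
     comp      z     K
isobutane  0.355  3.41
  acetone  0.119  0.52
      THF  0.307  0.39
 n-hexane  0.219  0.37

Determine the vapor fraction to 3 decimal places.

ψ = 0.330

Rachford–Rice: g(ψ) = Σ zᵢ(Kᵢ−1)/(1+ψ(Kᵢ−1)) = 0.
g(0) = ΣzᵢKᵢ − 1 = 0.473 and g(1) = 1 − Σzᵢ/Kᵢ = -0.712, so a root lies in (0, 1).
Newton–Raphson from ψ = 0.44:
  ψ = 0.440: g = -0.1040, g' = -0.910 → ψ = 0.326
  ψ = 0.326: g = 0.0044, g' = -1.001 → ψ = 0.330
Converged at ψ = 0.330.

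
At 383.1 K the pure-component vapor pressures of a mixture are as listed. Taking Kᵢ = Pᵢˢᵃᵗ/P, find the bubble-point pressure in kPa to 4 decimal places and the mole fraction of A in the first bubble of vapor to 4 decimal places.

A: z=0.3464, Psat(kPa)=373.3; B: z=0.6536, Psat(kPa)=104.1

Pbub = 197.3509 kPa, y_A = 0.6552

At the bubble point ψ → 0, so ΣzᵢKᵢ = 1 with Kᵢ = Pᵢˢᵃᵗ/P ⇒ P = ΣzᵢPᵢˢᵃᵗ.
P = 0.3464·373.3 + 0.6536·104.1 = 197.3509 kPa
yᵢ = zᵢPᵢˢᵃᵗ/P ⇒ y_A = 0.3464·373.3/197.3509 = 0.6552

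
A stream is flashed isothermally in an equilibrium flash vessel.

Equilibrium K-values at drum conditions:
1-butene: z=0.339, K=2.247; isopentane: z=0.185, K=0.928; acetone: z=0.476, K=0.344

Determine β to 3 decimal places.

β = 0.144

Material balance + equilibrium reduce to Σ zᵢ(Kᵢ−1)/(1+β(Kᵢ−1)) = 0.
Feasibility: ΣzᵢKᵢ = 1.097, Σzᵢ/Kᵢ = 1.734 — both > 1, two phases present.
Newton–Raphson from β = 0.53:
  β = 0.530: g = -0.2380, g' = -0.674 → β = 0.177
  β = 0.177: g = -0.0202, g' = -0.617 → β = 0.144
Converged at β = 0.144.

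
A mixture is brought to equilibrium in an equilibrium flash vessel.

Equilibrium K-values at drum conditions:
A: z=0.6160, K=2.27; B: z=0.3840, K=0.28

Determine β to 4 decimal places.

β = 0.5532

Material balance + equilibrium reduce to Σ zᵢ(Kᵢ−1)/(1+β(Kᵢ−1)) = 0.
g(0) = ΣzᵢKᵢ − 1 = 0.5058 and g(1) = 1 − Σzᵢ/Kᵢ = -0.6428, so a root lies in (0, 1).
Newton–Raphson from β = 0.53:
  β = 0.5300: g = 0.02050, g' = -0.8755 → β = 0.5534
  β = 0.5534: g = -0.00020, g' = -0.8928 → β = 0.5532
Converged at β = 0.5532.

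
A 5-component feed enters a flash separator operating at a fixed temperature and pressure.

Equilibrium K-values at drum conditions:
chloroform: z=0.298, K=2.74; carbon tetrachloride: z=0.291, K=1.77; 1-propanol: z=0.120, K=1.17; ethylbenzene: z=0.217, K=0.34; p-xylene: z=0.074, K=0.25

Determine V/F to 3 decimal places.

V/F = 0.719

Rachford–Rice: g(V/F) = Σ zᵢ(Kᵢ−1)/(1+V/F(Kᵢ−1)) = 0.
g(0) = ΣzᵢKᵢ − 1 = 0.564 and g(1) = 1 − Σzᵢ/Kᵢ = -0.310, so a root lies in (0, 1).
Newton–Raphson from V/F = 0.34:
  V/F = 0.340: g = 0.2635, g' = -0.700 → V/F = 0.717
  V/F = 0.717: g = 0.0017, g' = -0.788 → V/F = 0.719
Converged at V/F = 0.719.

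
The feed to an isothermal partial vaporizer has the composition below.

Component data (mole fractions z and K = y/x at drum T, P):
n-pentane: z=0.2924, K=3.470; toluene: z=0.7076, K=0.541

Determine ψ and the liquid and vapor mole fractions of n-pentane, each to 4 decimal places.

Rachford–Rice: g(ψ) = Σ zᵢ(Kᵢ−1)/(1+ψ(Kᵢ−1)) = 0.
Feasibility: ΣzᵢKᵢ = 1.3974, Σzᵢ/Kᵢ = 1.3922 — both > 1, two phases present.
Binary case is linear: z₁(K₁−1)(1+ψ(K₂−1)) + z₂(K₂−1)(1+ψ(K₁−1)) = 0
⇒ ψ = [z₁(K₁−1)+z₂(K₂−1)] / [−(K₁−1)(K₂−1)] = 0.39744/1.13373 = 0.3506
Compositions from xᵢ = zᵢ/(1+ψ(Kᵢ−1)), yᵢ = Kᵢxᵢ:
  n-pentane: x = 0.1567, y = 0.5438
  toluene: x = 0.8433, y = 0.4562

ψ = 0.3506, x_n-pentane = 0.1567, y_n-pentane = 0.5438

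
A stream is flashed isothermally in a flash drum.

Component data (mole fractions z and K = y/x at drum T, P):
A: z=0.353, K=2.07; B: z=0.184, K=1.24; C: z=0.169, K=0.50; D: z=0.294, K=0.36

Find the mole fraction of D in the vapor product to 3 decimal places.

y_D = 0.130

Material balance + equilibrium reduce to Σ zᵢ(Kᵢ−1)/(1+β(Kᵢ−1)) = 0.
g(0) = ΣzᵢKᵢ − 1 = 0.149 and g(1) = 1 − Σzᵢ/Kᵢ = -0.474, so a root lies in (0, 1).
Newton iteration, β⁰ = 0.53:
  β = 0.530: g = -0.1195, g' = -0.527 → β = 0.303
  β = 0.303: g = -0.0067, g' = -0.484 → β = 0.289
Converged at β = 0.289.
Compositions from xᵢ = zᵢ/(1+β(Kᵢ−1)), yᵢ = Kᵢxᵢ:
  A: x = 0.270, y = 0.558
  B: x = 0.172, y = 0.213
  C: x = 0.198, y = 0.099
  D: x = 0.361, y = 0.130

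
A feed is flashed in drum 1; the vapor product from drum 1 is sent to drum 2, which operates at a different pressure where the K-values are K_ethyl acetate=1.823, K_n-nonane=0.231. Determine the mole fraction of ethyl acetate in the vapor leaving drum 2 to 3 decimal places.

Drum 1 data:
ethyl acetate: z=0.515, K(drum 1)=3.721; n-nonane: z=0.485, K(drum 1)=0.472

Drum 1:
Binary case is linear: z₁(K₁−1)(1+ψ₁(K₂−1)) + z₂(K₂−1)(1+ψ₁(K₁−1)) = 0
⇒ ψ₁ = [z₁(K₁−1)+z₂(K₂−1)] / [−(K₁−1)(K₂−1)] = 1.1452/1.4367 = 0.797
Drum-1 compositions:
  ethyl acetate: x = 0.163, y = 0.605
  n-nonane: x = 0.837, y = 0.395
Drum-2 feed = drum-1 vapor: z₂ = (0.6047, 0.3953).
Drum 2:
Let ψ₂ = V/F and solve Σ zᵢ(Kᵢ−1)/(1+ψ₂(Kᵢ−1)) = 0.
Feasibility: ΣzᵢKᵢ = 1.194, Σzᵢ/Kᵢ = 2.043 — both > 1, two phases present.
Newton–Raphson from ψ₂ = 0.49:
  ψ₂ = 0.490: g = -0.1331, g' = -0.810 → ψ₂ = 0.326
  ψ₂ = 0.326: g = -0.0130, g' = -0.671 → ψ₂ = 0.306
Converged at ψ₂ = 0.306.
  ethyl acetate: x = 0.483, y = 0.881
  n-nonane: x = 0.517, y = 0.119

y_ethyl acetate (drum 2) = 0.881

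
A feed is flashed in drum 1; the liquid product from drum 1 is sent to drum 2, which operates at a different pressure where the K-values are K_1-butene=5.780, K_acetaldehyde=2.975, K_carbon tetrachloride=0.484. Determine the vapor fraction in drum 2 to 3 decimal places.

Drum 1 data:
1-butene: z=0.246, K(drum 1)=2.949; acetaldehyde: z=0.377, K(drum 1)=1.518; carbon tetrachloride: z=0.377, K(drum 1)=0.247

Drum 1:
Newton–Raphson from ψ₁ = 0.5:
  ψ₁ = 0.500: g = -0.0574, g' = -0.853 → ψ₁ = 0.433
  ψ₁ = 0.433: g = -0.0015, g' = -0.813 → ψ₁ = 0.431
Converged at ψ₁ = 0.431.
Drum-1 compositions:
  1-butene: x = 0.134, y = 0.394
  acetaldehyde: x = 0.308, y = 0.468
  carbon tetrachloride: x = 0.558, y = 0.138
Drum-2 feed = drum-1 liquid: z₂ = (0.1337, 0.3082, 0.5581).
Drum 2:
Newton–Raphson from ψ₂ = 0.5:
  ψ₂ = 0.500: g = 0.1067, g' = -0.840 → ψ₂ = 0.627
  ψ₂ = 0.627: g = 0.0061, g' = -0.756 → ψ₂ = 0.635
Converged at ψ₂ = 0.635.
  1-butene: x = 0.033, y = 0.191
  acetaldehyde: x = 0.137, y = 0.407
  carbon tetrachloride: x = 0.830, y = 0.402

V/F (drum 2) = 0.635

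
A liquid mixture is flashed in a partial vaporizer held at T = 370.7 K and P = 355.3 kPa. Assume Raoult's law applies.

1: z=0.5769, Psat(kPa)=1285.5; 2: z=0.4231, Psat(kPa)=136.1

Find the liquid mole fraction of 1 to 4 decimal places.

x_1 = 0.1907

Raoult's law: Kᵢ = Pᵢˢᵃᵗ/P = Pᵢˢᵃᵗ/355.3.
  K_1 = 1285.5/355.3 = 3.618069, K_2 = 136.1/355.3 = 0.383057
Binary case is linear: z₁(K₁−1)(1+ψ(K₂−1)) + z₂(K₂−1)(1+ψ(K₁−1)) = 0
⇒ ψ = [z₁(K₁−1)+z₂(K₂−1)] / [−(K₁−1)(K₂−1)] = 1.24934/1.61520 = 0.7735
Compositions from xᵢ = zᵢ/(1+ψ(Kᵢ−1)), yᵢ = Kᵢxᵢ:
  1: x = 0.1907, y = 0.6900
  2: x = 0.8093, y = 0.3100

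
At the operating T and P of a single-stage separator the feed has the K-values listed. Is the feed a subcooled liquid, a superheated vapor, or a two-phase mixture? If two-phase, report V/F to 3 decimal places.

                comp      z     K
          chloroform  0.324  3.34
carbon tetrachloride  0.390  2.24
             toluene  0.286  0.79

ΣzᵢKᵢ = 2.182; Σzᵢ/Kᵢ = 0.633.
Since Σzᵢ/Kᵢ < 1 the mixture is above its dew point — single vapor phase.

superheated vapor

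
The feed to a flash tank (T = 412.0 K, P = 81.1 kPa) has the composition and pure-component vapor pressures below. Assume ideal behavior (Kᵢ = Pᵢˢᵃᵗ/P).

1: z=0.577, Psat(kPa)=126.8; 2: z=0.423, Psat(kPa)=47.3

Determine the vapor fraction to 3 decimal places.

ψ = 0.634

Raoult's law: Kᵢ = Pᵢˢᵃᵗ/P = Pᵢˢᵃᵗ/81.1.
  K_1 = 126.8/81.1 = 1.56350, K_2 = 47.3/81.1 = 0.58323
Rachford–Rice: g(ψ) = Σ zᵢ(Kᵢ−1)/(1+ψ(Kᵢ−1)) = 0.
g(0) = ΣzᵢKᵢ − 1 = 0.149 and g(1) = 1 − Σzᵢ/Kᵢ = -0.094, so a root lies in (0, 1).
Newton iteration, ψ⁰ = 0.5:
  ψ = 0.500: g = 0.0310, g' = -0.229 → ψ = 0.635
  ψ = 0.635: g = -0.0004, g' = -0.235 → ψ = 0.634
Converged at ψ = 0.634.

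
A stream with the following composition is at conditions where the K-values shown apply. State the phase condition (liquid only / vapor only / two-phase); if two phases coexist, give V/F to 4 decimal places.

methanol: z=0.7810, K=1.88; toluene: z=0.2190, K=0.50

ΣzᵢKᵢ = 1.5778; Σzᵢ/Kᵢ = 0.8534.
Since Σzᵢ/Kᵢ < 1 the mixture is above its dew point — single vapor phase.

vapor only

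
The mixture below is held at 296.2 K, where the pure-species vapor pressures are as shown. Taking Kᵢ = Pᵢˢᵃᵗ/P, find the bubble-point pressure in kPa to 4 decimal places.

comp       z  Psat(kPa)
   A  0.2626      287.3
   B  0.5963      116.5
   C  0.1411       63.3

Pbub = 153.8456 kPa

At the bubble point ψ → 0, so ΣzᵢKᵢ = 1 with Kᵢ = Pᵢˢᵃᵗ/P ⇒ P = ΣzᵢPᵢˢᵃᵗ.
P = 0.2626·287.3 + 0.5963·116.5 + 0.1411·63.3 = 153.8456 kPa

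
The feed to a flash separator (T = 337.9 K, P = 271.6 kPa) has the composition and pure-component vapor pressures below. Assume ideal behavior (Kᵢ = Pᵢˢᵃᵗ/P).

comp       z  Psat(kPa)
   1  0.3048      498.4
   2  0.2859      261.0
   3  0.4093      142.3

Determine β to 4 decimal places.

Raoult's law: Kᵢ = Pᵢˢᵃᵗ/P = Pᵢˢᵃᵗ/271.6.
  K_1 = 498.4/271.6 = 1.835052, K_2 = 261.0/271.6 = 0.960972, K_3 = 142.3/271.6 = 0.523932
Rachford–Rice: g(β) = Σ zᵢ(Kᵢ−1)/(1+β(Kᵢ−1)) = 0.
Check two-phase: ΣzᵢKᵢ = 1.0485 > 1 and Σzᵢ/Kᵢ = 1.2448 > 1, so g(0) = 0.0485 > 0 and g(1) = -0.2448 < 0.
Newton iteration, β⁰ = 0.5:
  β = 0.5000: g = -0.08755, g' = -0.2660 → β = 0.1709
  β = 0.1709: g = -0.00060, g' = -0.2731 → β = 0.1687
Converged at β = 0.1687.

β = 0.1687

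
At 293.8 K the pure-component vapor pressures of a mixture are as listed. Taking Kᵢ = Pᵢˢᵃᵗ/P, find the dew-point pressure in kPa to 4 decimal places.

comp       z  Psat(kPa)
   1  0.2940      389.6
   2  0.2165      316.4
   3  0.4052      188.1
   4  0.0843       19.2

Pdew = 125.2555 kPa

At the dew point ψ → 1, so Σzᵢ/Kᵢ = 1 with Kᵢ = Pᵢˢᵃᵗ/P ⇒ 1/P = Σzᵢ/Pᵢˢᵃᵗ.
1/P = 0.2940/389.6 + 0.2165/316.4 + 0.4052/188.1 + 0.0843/19.2 = 0.0079837 ⇒ P = 125.2555 kPa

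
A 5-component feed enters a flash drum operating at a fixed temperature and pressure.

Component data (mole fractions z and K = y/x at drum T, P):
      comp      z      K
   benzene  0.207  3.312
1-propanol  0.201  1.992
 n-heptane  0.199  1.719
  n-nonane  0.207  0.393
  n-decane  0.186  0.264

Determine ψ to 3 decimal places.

Newton–Raphson from ψ = 0.59:
  ψ = 0.590: g = -0.0090, g' = -0.827 → ψ = 0.579
Converged at ψ = 0.579.

ψ = 0.579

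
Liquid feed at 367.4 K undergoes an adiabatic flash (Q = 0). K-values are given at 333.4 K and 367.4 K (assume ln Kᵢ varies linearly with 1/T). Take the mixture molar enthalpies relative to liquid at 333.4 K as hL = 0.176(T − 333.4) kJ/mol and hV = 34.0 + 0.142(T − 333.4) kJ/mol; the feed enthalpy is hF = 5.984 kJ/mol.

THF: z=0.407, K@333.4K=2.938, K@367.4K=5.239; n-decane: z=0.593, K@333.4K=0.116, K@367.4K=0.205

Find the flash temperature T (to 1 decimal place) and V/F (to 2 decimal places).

Adiabatic flash: solve Rachford–Rice at each trial T, then check hF = ψ·hV(T) + (1−ψ)·hL(T).
  T = 333.4 K: K = (2.938, 0.116), RR gives ψ = 0.154, H_out = 5.250 kJ/mol
  T = 367.4 K: K = (5.239, 0.205), RR gives ψ = 0.372, H_out = 18.204 kJ/mol
  T = 350.4 K: K = (3.979, 0.156), RR gives ψ = 0.283, H_out = 12.462 kJ/mol
  T = 341.9 K: K = (3.432, 0.135), RR gives ψ = 0.227, H_out = 9.141 kJ/mol
  T = 337.6 K: K = (3.176, 0.125), RR gives ψ = 0.193, H_out = 7.263 kJ/mol
  T = 335.5 K: K = (3.055, 0.121), RR gives ψ = 0.174, H_out = 6.282 kJ/mol
Linear interpolation between T = 333.4 (H_out = 5.250) and T = 335.5 (H_out = 6.282) on hF = 5.984 gives T ≈ 334.9 K, at which ψ = 0.17.

T = 334.9 K, V/F = 0.17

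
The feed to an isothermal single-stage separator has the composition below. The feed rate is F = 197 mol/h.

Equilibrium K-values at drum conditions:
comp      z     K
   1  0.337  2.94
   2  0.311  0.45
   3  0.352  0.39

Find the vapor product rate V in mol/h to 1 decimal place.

V = 46.7 mol/h

Rachford–Rice: g(ψ) = Σ zᵢ(Kᵢ−1)/(1+ψ(Kᵢ−1)) = 0.
Feasibility: ΣzᵢKᵢ = 1.268, Σzᵢ/Kᵢ = 1.708 — both > 1, two phases present.
Iterate (Newton) starting at ψ = 0.5:
  ψ = 0.500: g = -0.2130, g' = -0.777 → ψ = 0.226
  ψ = 0.226: g = 0.0103, g' = -0.912 → ψ = 0.237
Converged at ψ = 0.237.
Then V = ψ·F = 0.2372·197 = 46.7 mol/h and L = F − V = 150.3 mol/h.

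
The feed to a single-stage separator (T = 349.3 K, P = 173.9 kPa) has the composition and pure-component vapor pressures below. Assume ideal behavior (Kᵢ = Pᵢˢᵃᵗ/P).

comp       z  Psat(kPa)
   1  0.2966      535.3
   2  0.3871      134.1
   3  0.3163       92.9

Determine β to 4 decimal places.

β = 0.5229

Raoult's law: Kᵢ = Pᵢˢᵃᵗ/P = Pᵢˢᵃᵗ/173.9.
  K_1 = 535.3/173.9 = 3.078206, K_2 = 134.1/173.9 = 0.771133, K_3 = 92.9/173.9 = 0.534215
Rachford–Rice: g(β) = Σ zᵢ(Kᵢ−1)/(1+β(Kᵢ−1)) = 0.
g(0) = ΣzᵢKᵢ − 1 = 0.3805 and g(1) = 1 − Σzᵢ/Kᵢ = -0.1904, so a root lies in (0, 1).
Iterate (Newton) starting at β = 0.5:
  β = 0.5000: g = 0.01019, g' = -0.4506 → β = 0.5226
  β = 0.5226: g = 0.00012, g' = -0.4404 → β = 0.5229
Converged at β = 0.5229.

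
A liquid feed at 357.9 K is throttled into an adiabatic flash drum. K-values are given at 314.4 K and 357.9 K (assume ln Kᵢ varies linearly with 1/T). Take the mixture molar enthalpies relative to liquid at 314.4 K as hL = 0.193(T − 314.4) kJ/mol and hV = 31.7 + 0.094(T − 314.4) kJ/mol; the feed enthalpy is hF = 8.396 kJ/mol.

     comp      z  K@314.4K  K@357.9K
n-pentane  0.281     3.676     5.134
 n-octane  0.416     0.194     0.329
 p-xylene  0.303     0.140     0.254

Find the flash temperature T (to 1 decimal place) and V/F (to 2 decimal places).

T = 335.0 K, V/F = 0.15

Adiabatic flash: solve Rachford–Rice at each trial T, then check hF = ψ·hV(T) + (1−ψ)·hL(T).
  T = 314.4 K: K = (3.676, 0.194, 0.140), RR gives ψ = 0.070, H_out = 2.230 kJ/mol
  T = 357.9 K: K = (5.134, 0.329, 0.254), RR gives ψ = 0.226, H_out = 14.581 kJ/mol
  T = 336.1 K: K = (4.390, 0.257, 0.192), RR gives ψ = 0.153, H_out = 8.696 kJ/mol
  T = 325.2 K: K = (4.027, 0.224, 0.165), RR gives ψ = 0.113, H_out = 5.555 kJ/mol
  T = 330.6 K: K = (4.206, 0.240, 0.178), RR gives ψ = 0.133, H_out = 7.133 kJ/mol
  T = 333.4 K: K = (4.299, 0.249, 0.185), RR gives ψ = 0.143, H_out = 7.934 kJ/mol
  T = 334.8 K: K = (4.346, 0.253, 0.189), RR gives ψ = 0.148, H_out = 8.330 kJ/mol
Linear interpolation between T = 334.8 (H_out = 8.330) and T = 336.1 (H_out = 8.696) on hF = 8.396 gives T ≈ 335.0 K, at which ψ = 0.15.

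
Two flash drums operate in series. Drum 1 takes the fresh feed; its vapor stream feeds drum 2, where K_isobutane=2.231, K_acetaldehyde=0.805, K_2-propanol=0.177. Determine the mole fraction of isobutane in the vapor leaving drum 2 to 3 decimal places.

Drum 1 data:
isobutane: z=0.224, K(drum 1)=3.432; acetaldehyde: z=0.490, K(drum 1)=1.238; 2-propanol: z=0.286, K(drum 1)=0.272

y_isobutane (drum 2) = 0.495

Drum 1:
Let ψ₁ = V/F and solve Σ zᵢ(Kᵢ−1)/(1+ψ₁(Kᵢ−1)) = 0.
Check two-phase: ΣzᵢKᵢ = 1.453 > 1 and Σzᵢ/Kᵢ = 1.513 > 1, so g(0) = 0.453 > 0 and g(1) = -0.513 < 0.
Iterate (Newton) starting at ψ₁ = 0.6:
  ψ₁ = 0.600: g = -0.0461, g' = -0.718 → ψ₁ = 0.536
  ψ₁ = 0.536: g = -0.0014, g' = -0.679 → ψ₁ = 0.534
Converged at ψ₁ = 0.534.
Drum-1 compositions:
  isobutane: x = 0.097, y = 0.335
  acetaldehyde: x = 0.435, y = 0.538
  2-propanol: x = 0.468, y = 0.127
Drum-2 feed = drum-1 vapor: z₂ = (0.3345, 0.5382, 0.1272).
Drum 2:
Let ψ₂ = V/F and solve Σ zᵢ(Kᵢ−1)/(1+ψ₂(Kᵢ−1)) = 0.
g(0) = ΣzᵢKᵢ − 1 = 0.202 and g(1) = 1 − Σzᵢ/Kᵢ = -0.537, so a root lies in (0, 1).
Newton iteration, ψ₂⁰ = 0.5:
  ψ₂ = 0.500: g = -0.0393, g' = -0.468 → ψ₂ = 0.416
  ψ₂ = 0.416: g = -0.0011, g' = -0.445 → ψ₂ = 0.414
Converged at ψ₂ = 0.414.
  isobutane: x = 0.222, y = 0.495
  acetaldehyde: x = 0.585, y = 0.471
  2-propanol: x = 0.193, y = 0.034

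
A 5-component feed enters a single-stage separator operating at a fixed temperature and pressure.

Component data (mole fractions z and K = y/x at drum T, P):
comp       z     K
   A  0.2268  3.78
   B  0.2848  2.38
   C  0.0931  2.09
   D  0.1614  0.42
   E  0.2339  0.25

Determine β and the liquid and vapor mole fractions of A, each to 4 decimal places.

β = 0.6487, x_A = 0.0809, y_A = 0.3058

Material balance + equilibrium reduce to Σ zᵢ(Kᵢ−1)/(1+β(Kᵢ−1)) = 0.
Check two-phase: ΣzᵢKᵢ = 1.8560 > 1 and Σzᵢ/Kᵢ = 1.5441 > 1, so g(0) = 0.8560 > 0 and g(1) = -0.5441 < 0.
Iterate (Newton) starting at β = 0.5:
  β = 0.5000: g = 0.14952, g' = -0.9876 → β = 0.6514
  β = 0.6514: g = -0.00283, g' = -1.0533 → β = 0.6487
Converged at β = 0.6487.
Compositions from xᵢ = zᵢ/(1+β(Kᵢ−1)), yᵢ = Kᵢxᵢ:
  A: x = 0.0809, y = 0.3058
  B: x = 0.1503, y = 0.3576
  C: x = 0.0545, y = 0.1140
  D: x = 0.2588, y = 0.1087
  E: x = 0.4555, y = 0.1139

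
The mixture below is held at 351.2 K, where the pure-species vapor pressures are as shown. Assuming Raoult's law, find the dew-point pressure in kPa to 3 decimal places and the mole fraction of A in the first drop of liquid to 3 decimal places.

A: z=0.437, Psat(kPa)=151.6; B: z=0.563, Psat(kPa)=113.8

At the dew point ψ → 1, so Σzᵢ/Kᵢ = 1 with Kᵢ = Pᵢˢᵃᵗ/P ⇒ 1/P = Σzᵢ/Pᵢˢᵃᵗ.
1/P = 0.437/151.6 + 0.563/113.8 = 0.007830 ⇒ P = 127.716 kPa
xᵢ = zᵢP/Pᵢˢᵃᵗ ⇒ x_A = 0.437·127.716/151.6 = 0.368

Pdew = 127.716 kPa, x_A = 0.368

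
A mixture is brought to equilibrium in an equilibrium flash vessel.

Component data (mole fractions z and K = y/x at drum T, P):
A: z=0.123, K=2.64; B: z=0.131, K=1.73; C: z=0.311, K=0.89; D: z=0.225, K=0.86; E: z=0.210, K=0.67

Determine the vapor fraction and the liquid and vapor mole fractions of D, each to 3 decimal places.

ψ = 0.668, x_D = 0.248, y_D = 0.213

Iterate (Newton) starting at ψ = 0.48:
  ψ = 0.480: g = 0.0315, g' = -0.183 → ψ = 0.652
  ψ = 0.652: g = 0.0025, g' = -0.156 → ψ = 0.668
Converged at ψ = 0.668.
Compositions from xᵢ = zᵢ/(1+ψ(Kᵢ−1)), yᵢ = Kᵢxᵢ:
  A: x = 0.059, y = 0.155
  B: x = 0.088, y = 0.152
  C: x = 0.336, y = 0.299
  D: x = 0.248, y = 0.213
  E: x = 0.269, y = 0.180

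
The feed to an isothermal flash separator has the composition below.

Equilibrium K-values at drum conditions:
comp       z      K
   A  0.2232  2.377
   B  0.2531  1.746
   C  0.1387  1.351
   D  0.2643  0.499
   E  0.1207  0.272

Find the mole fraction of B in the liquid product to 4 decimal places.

x_B = 0.1759

Rachford–Rice: g(ψ) = Σ zᵢ(Kᵢ−1)/(1+ψ(Kᵢ−1)) = 0.
Check two-phase: ΣzᵢKᵢ = 1.3246 > 1 and Σzᵢ/Kᵢ = 1.3149 > 1, so g(0) = 0.3246 > 0 and g(1) = -0.3149 < 0.
Newton iteration, ψ⁰ = 0.5:
  ψ = 0.5000: g = 0.04613, g' = -0.5118 → ψ = 0.5901
  ψ = 0.5901: g = -0.00106, g' = -0.5388 → ψ = 0.5882
Converged at ψ = 0.5882.
Compositions from xᵢ = zᵢ/(1+ψ(Kᵢ−1)), yᵢ = Kᵢxᵢ:
  A: x = 0.1233, y = 0.2931
  B: x = 0.1759, y = 0.3071
  C: x = 0.1150, y = 0.1553
  D: x = 0.3747, y = 0.1870
  E: x = 0.2111, y = 0.0574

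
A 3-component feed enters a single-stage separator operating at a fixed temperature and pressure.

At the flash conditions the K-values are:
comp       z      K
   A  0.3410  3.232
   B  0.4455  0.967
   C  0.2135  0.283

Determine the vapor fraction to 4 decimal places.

Let ψ = V/F and solve Σ zᵢ(Kᵢ−1)/(1+ψ(Kᵢ−1)) = 0.
Check two-phase: ΣzᵢKᵢ = 1.5933 > 1 and Σzᵢ/Kᵢ = 1.3206 > 1, so g(0) = 0.5933 > 0 and g(1) = -0.3206 < 0.
Iterate (Newton) starting at ψ = 0.48:
  ψ = 0.4800: g = 0.11910, g' = -0.6516 → ψ = 0.6628
  ψ = 0.6628: g = 0.00026, g' = -0.6754 → ψ = 0.6632
Converged at ψ = 0.6632.

ψ = 0.6632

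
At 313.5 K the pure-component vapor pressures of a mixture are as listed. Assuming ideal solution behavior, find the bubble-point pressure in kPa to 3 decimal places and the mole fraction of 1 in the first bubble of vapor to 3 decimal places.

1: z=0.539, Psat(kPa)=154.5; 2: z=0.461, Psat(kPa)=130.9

At the bubble point ψ → 0, so ΣzᵢKᵢ = 1 with Kᵢ = Pᵢˢᵃᵗ/P ⇒ P = ΣzᵢPᵢˢᵃᵗ.
P = 0.539·154.5 + 0.461·130.9 = 143.620 kPa
yᵢ = zᵢPᵢˢᵃᵗ/P ⇒ y_1 = 0.539·154.5/143.620 = 0.580

Pbub = 143.620 kPa, y_1 = 0.580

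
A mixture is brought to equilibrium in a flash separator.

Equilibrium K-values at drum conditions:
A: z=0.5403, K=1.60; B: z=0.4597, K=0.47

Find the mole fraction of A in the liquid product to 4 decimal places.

Rachford–Rice: g(β) = Σ zᵢ(Kᵢ−1)/(1+β(Kᵢ−1)) = 0.
Check two-phase: ΣzᵢKᵢ = 1.0805 > 1 and Σzᵢ/Kᵢ = 1.3158 > 1, so g(0) = 0.0805 > 0 and g(1) = -0.3158 < 0.
Binary case is linear: z₁(K₁−1)(1+β(K₂−1)) + z₂(K₂−1)(1+β(K₁−1)) = 0
⇒ β = [z₁(K₁−1)+z₂(K₂−1)] / [−(K₁−1)(K₂−1)] = 0.08054/0.31800 = 0.2533
Compositions from xᵢ = zᵢ/(1+β(Kᵢ−1)), yᵢ = Kᵢxᵢ:
  A: x = 0.4690, y = 0.7504
  B: x = 0.5310, y = 0.2496

x_A = 0.4690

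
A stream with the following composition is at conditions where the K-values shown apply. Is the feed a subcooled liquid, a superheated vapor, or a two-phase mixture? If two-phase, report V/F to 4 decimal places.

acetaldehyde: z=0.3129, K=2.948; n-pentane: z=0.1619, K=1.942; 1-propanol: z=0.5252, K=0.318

ΣzᵢKᵢ = 1.4039; Σzᵢ/Kᵢ = 1.8411.
Both exceed 1, so a two-phase solution exists.
Iterate (Newton) starting at ψ = 0.35:
  ψ = 0.3500: g = 0.00663, g' = -0.9225 → ψ = 0.3572
Converged at ψ = 0.3572.

two-phase, V/F = 0.3572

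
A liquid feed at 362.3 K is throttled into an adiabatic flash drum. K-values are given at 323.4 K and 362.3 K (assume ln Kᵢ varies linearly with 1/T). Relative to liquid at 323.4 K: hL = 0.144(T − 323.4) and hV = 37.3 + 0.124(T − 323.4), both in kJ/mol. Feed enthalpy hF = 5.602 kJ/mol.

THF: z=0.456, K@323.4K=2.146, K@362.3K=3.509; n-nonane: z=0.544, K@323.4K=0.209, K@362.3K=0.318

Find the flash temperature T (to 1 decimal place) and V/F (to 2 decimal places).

Adiabatic flash: solve Rachford–Rice at each trial T, then check hF = ψ·hV(T) + (1−ψ)·hL(T).
  T = 323.4 K: K = (2.146, 0.209), RR gives ψ = 0.102, H_out = 3.797 kJ/mol
  T = 362.3 K: K = (3.509, 0.318), RR gives ψ = 0.452, H_out = 22.102 kJ/mol
  T = 342.9 K: K = (2.784, 0.261), RR gives ψ = 0.312, H_out = 14.332 kJ/mol
  T = 333.1 K: K = (2.452, 0.234), RR gives ψ = 0.221, H_out = 9.591 kJ/mol
  T = 328.2 K: K = (2.295, 0.221), RR gives ψ = 0.165, H_out = 6.845 kJ/mol
  T = 325.8 K: K = (2.220, 0.215), RR gives ψ = 0.135, H_out = 5.372 kJ/mol
Linear interpolation between T = 325.8 (H_out = 5.372) and T = 328.2 (H_out = 6.845) on hF = 5.602 gives T ≈ 326.2 K, at which ψ = 0.14.

T = 326.2 K, V/F = 0.14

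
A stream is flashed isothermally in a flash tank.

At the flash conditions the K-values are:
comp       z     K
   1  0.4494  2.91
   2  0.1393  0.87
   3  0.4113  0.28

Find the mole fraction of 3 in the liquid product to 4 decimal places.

x_3 = 0.6114

Let ψ = V/F and solve Σ zᵢ(Kᵢ−1)/(1+ψ(Kᵢ−1)) = 0.
g(0) = ΣzᵢKᵢ − 1 = 0.5441 and g(1) = 1 − Σzᵢ/Kᵢ = -0.7835, so a root lies in (0, 1).
Iterate (Newton) starting at ψ = 0.62:
  ψ = 0.6200: g = -0.16164, g' = -1.0421 → ψ = 0.4649
  ψ = 0.4649: g = -0.00976, g' = -0.9444 → ψ = 0.4546
Converged at ψ = 0.4546.
Compositions from xᵢ = zᵢ/(1+ψ(Kᵢ−1)), yᵢ = Kᵢxᵢ:
  1: x = 0.2406, y = 0.7000
  2: x = 0.1480, y = 0.1288
  3: x = 0.6114, y = 0.1712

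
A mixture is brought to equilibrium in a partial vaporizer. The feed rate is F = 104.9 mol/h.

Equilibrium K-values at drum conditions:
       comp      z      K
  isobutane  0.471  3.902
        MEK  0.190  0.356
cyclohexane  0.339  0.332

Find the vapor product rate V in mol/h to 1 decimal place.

V = 55.8 mol/h

Material balance + equilibrium reduce to Σ zᵢ(Kᵢ−1)/(1+β(Kᵢ−1)) = 0.
g(0) = ΣzᵢKᵢ − 1 = 1.018 and g(1) = 1 − Σzᵢ/Kᵢ = -0.675, so a root lies in (0, 1).
Newton–Raphson from β = 0.5:
  β = 0.500: g = 0.0372, g' = -1.173 → β = 0.532
Converged at β = 0.532.
Then V = β·F = 0.5319·104.9 = 55.8 mol/h and L = F − V = 49.1 mol/h.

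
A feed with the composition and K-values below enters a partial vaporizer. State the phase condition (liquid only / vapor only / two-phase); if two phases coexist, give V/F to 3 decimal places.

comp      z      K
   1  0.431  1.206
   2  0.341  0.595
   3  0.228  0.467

ΣzᵢKᵢ = 0.829; Σzᵢ/Kᵢ = 1.419.
Since ΣzᵢKᵢ < 1 the mixture is below its bubble point — single liquid phase.

liquid only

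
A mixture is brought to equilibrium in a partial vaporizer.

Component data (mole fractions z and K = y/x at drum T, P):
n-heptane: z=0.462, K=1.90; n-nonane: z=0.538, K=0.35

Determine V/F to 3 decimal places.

Rachford–Rice: g(V/F) = Σ zᵢ(Kᵢ−1)/(1+V/F(Kᵢ−1)) = 0.
Feasibility: ΣzᵢKᵢ = 1.066, Σzᵢ/Kᵢ = 1.780 — both > 1, two phases present.
Newton iteration, V/F⁰ = 0.48:
  V/F = 0.480: g = -0.2179, g' = -0.663 → V/F = 0.151
  V/F = 0.151: g = -0.0218, g' = -0.569 → V/F = 0.113
Converged at V/F = 0.113.

V/F = 0.113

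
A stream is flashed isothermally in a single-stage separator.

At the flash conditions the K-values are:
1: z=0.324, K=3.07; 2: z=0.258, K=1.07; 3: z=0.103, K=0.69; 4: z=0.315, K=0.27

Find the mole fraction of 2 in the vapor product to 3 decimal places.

Rachford–Rice: g(β) = Σ zᵢ(Kᵢ−1)/(1+β(Kᵢ−1)) = 0.
g(0) = ΣzᵢKᵢ − 1 = 0.427 and g(1) = 1 − Σzᵢ/Kᵢ = -0.663, so a root lies in (0, 1).
Newton–Raphson from β = 0.5:
  β = 0.500: g = -0.0529, g' = -0.767 → β = 0.431
  β = 0.431: g = -0.0004, g' = -0.759 → β = 0.430
Converged at β = 0.430.
Compositions from xᵢ = zᵢ/(1+β(Kᵢ−1)), yᵢ = Kᵢxᵢ:
  1: x = 0.171, y = 0.526
  2: x = 0.250, y = 0.268
  3: x = 0.119, y = 0.082
  4: x = 0.459, y = 0.124

y_2 = 0.268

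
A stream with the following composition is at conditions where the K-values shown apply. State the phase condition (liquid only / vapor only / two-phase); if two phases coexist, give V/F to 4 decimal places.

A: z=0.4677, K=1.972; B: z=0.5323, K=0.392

two-phase, V/F = 0.2216

ΣzᵢKᵢ = 1.1310; Σzᵢ/Kᵢ = 1.5951.
Both exceed 1, so a two-phase solution exists.
Material balance + equilibrium reduce to Σ zᵢ(Kᵢ−1)/(1+ψ(Kᵢ−1)) = 0.
Binary case is linear: z₁(K₁−1)(1+ψ(K₂−1)) + z₂(K₂−1)(1+ψ(K₁−1)) = 0
⇒ ψ = [z₁(K₁−1)+z₂(K₂−1)] / [−(K₁−1)(K₂−1)] = 0.13097/0.59098 = 0.2216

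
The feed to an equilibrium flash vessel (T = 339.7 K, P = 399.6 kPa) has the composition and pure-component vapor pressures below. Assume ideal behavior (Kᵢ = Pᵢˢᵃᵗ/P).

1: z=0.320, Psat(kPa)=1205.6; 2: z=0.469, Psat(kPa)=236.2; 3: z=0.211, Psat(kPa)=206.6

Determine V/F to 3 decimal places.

V/F = 0.403

Raoult's law: Kᵢ = Pᵢˢᵃᵗ/P = Pᵢˢᵃᵗ/399.6.
  K_1 = 1205.6/399.6 = 3.01702, K_2 = 236.2/399.6 = 0.59109, K_3 = 206.6/399.6 = 0.51702
Newton iteration, V/F⁰ = 0.5:
  V/F = 0.500: g = -0.0541, g' = -0.532 → V/F = 0.398
  V/F = 0.398: g = 0.0026, g' = -0.588 → V/F = 0.403
Converged at V/F = 0.403.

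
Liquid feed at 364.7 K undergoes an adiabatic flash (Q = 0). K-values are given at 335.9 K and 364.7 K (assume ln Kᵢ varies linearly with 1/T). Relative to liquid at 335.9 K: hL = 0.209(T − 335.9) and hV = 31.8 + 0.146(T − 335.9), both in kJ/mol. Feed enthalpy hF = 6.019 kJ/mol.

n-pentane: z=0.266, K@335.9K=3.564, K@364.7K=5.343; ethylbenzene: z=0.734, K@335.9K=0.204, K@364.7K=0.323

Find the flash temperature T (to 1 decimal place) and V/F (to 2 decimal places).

Adiabatic flash: solve Rachford–Rice at each trial T, then check hF = ψ·hV(T) + (1−ψ)·hL(T).
  T = 335.9 K: K = (3.564, 0.204), RR gives ψ = 0.048, H_out = 1.523 kJ/mol
  T = 364.7 K: K = (5.343, 0.323), RR gives ψ = 0.224, H_out = 12.733 kJ/mol
  T = 350.3 K: K = (4.400, 0.259), RR gives ψ = 0.143, H_out = 7.433 kJ/mol
  T = 343.1 K: K = (3.969, 0.230), RR gives ψ = 0.098, H_out = 4.591 kJ/mol
  T = 346.7 K: K = (4.181, 0.245), RR gives ψ = 0.121, H_out = 6.034 kJ/mol
  T = 344.9 K: K = (4.074, 0.237), RR gives ψ = 0.110, H_out = 5.319 kJ/mol
Linear interpolation between T = 344.9 (H_out = 5.319) and T = 346.7 (H_out = 6.034) on hF = 6.019 gives T ≈ 346.7 K, at which ψ = 0.12.

T = 346.7 K, V/F = 0.12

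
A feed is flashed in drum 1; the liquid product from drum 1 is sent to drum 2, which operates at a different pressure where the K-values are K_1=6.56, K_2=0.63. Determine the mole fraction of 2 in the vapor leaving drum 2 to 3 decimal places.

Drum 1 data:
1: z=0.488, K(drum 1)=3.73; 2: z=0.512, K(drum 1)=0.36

y_2 (drum 2) = 0.591

Drum 1:
Let ψ₁ = V/F and solve Σ zᵢ(Kᵢ−1)/(1+ψ₁(Kᵢ−1)) = 0.
Feasibility: ΣzᵢKᵢ = 2.005, Σzᵢ/Kᵢ = 1.553 — both > 1, two phases present.
Binary case is linear: z₁(K₁−1)(1+ψ₁(K₂−1)) + z₂(K₂−1)(1+ψ₁(K₁−1)) = 0
⇒ ψ₁ = [z₁(K₁−1)+z₂(K₂−1)] / [−(K₁−1)(K₂−1)] = 1.0046/1.7472 = 0.575
Drum-1 compositions:
  1: x = 0.190, y = 0.708
  2: x = 0.810, y = 0.292
Drum-2 feed = drum-1 liquid: z₂ = (0.1899, 0.8101).
Drum 2:
Newton–Raphson from ψ₂ = 0.33:
  ψ₂ = 0.330: g = 0.0311, g' = -0.874 → ψ₂ = 0.366
  ψ₂ = 0.366: g = 0.0016, g' = -0.787 → ψ₂ = 0.368
Converged at ψ₂ = 0.368.
  1: x = 0.062, y = 0.409
  2: x = 0.938, y = 0.591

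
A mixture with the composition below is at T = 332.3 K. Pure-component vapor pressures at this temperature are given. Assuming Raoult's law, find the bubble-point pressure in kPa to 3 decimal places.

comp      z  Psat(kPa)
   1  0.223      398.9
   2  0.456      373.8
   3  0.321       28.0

Pbub = 268.396 kPa

At the bubble point ψ → 0, so ΣzᵢKᵢ = 1 with Kᵢ = Pᵢˢᵃᵗ/P ⇒ P = ΣzᵢPᵢˢᵃᵗ.
P = 0.223·398.9 + 0.456·373.8 + 0.321·28.0 = 268.396 kPa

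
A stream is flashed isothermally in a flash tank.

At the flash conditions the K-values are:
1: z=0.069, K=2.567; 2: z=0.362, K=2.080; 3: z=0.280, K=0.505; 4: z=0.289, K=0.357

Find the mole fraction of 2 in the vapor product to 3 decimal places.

Let ψ = V/F and solve Σ zᵢ(Kᵢ−1)/(1+ψ(Kᵢ−1)) = 0.
Check two-phase: ΣzᵢKᵢ = 1.175 > 1 and Σzᵢ/Kᵢ = 1.565 > 1, so g(0) = 0.175 > 0 and g(1) = -0.565 < 0.
Newton–Raphson from ψ = 0.58:
  ψ = 0.580: g = -0.1937, g' = -0.645 → ψ = 0.280
  ψ = 0.280: g = -0.0120, g' = -0.601 → ψ = 0.260
Converged at ψ = 0.260.
Compositions from xᵢ = zᵢ/(1+ψ(Kᵢ−1)), yᵢ = Kᵢxᵢ:
  1: x = 0.049, y = 0.126
  2: x = 0.283, y = 0.588
  3: x = 0.321, y = 0.162
  4: x = 0.347, y = 0.124

y_2 = 0.588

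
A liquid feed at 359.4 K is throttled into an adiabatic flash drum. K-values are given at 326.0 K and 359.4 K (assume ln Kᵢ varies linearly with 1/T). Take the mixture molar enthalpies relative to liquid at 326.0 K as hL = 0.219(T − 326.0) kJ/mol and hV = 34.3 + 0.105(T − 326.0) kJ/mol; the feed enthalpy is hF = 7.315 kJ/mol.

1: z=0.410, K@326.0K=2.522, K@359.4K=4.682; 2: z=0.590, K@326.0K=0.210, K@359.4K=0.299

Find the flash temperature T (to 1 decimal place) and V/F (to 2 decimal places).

Adiabatic flash: solve Rachford–Rice at each trial T, then check hF = ψ·hV(T) + (1−ψ)·hL(T).
  T = 326.0 K: K = (2.522, 0.210), RR gives ψ = 0.131, H_out = 4.505 kJ/mol
  T = 359.4 K: K = (4.682, 0.299), RR gives ψ = 0.425, H_out = 20.263 kJ/mol
  T = 342.7 K: K = (3.488, 0.253), RR gives ψ = 0.312, H_out = 13.751 kJ/mol
  T = 334.4 K: K = (2.981, 0.231), RR gives ψ = 0.235, H_out = 9.687 kJ/mol
  T = 330.2 K: K = (2.745, 0.220), RR gives ψ = 0.188, H_out = 7.271 kJ/mol
  T = 332.3 K: K = (2.861, 0.226), RR gives ψ = 0.213, H_out = 8.516 kJ/mol
Linear interpolation between T = 330.2 (H_out = 7.271) and T = 332.3 (H_out = 8.516) on hF = 7.315 gives T ≈ 330.3 K, at which ψ = 0.19.

T = 330.3 K, V/F = 0.19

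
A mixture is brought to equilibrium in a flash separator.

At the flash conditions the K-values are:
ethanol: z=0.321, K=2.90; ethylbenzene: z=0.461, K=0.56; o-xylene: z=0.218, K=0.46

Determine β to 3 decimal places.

Rachford–Rice: g(β) = Σ zᵢ(Kᵢ−1)/(1+β(Kᵢ−1)) = 0.
Feasibility: ΣzᵢKᵢ = 1.289, Σzᵢ/Kᵢ = 1.408 — both > 1, two phases present.
Newton iteration, β⁰ = 0.42:
  β = 0.420: g = -0.0619, g' = -0.599 → β = 0.317
  β = 0.317: g = 0.0031, g' = -0.665 → β = 0.321
Converged at β = 0.321.

β = 0.321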